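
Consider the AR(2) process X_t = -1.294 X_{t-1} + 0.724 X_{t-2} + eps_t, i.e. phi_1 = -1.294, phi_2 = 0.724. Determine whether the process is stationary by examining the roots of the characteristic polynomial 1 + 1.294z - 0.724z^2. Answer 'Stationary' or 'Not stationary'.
\text{Not stationary}

The AR(p) characteristic polynomial is P(z) = 1 + 1.294z - 0.724z^2.
Stationarity requires all roots to lie outside the unit circle, i.e. |z| > 1 for every root.
Set 1 + (1.294) z + (-0.724) z^2 = 0, i.e. a z^2 + b z + c = 0 with a = -0.724, b = 1.294, c = 1.
Discriminant D = b^2 - 4ac = (1.294)^2 - 4*(-0.724)*1 = 1.674436 - (-2.896) = 4.570436.
D >= 0, so the roots are real: z = (-b +/- sqrt(D)) / (2a) = (-1.294 +/- 2.137858) / (-1.448).
  z_1 = (-1.294 + 2.137858) / (-1.448) = -0.5828,   |z_1| = 0.5828.
  z_2 = (-1.294 - 2.137858) / (-1.448) = 2.3701,   |z_2| = 2.3701.
Moduli of all roots: 0.5828, 2.3701.
All moduli strictly greater than 1? No.
Verdict: Not stationary.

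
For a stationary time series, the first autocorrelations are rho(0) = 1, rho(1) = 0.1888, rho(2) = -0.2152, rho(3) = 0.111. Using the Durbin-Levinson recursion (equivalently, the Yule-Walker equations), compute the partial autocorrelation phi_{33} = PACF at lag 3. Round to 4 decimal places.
\phi_{33} = 0.2350

The PACF at lag k is phi_{kk}, the last component of the solution
to the Yule-Walker system G_k phi = r_k where
  (G_k)_{ij} = rho(|i - j|), (r_k)_i = rho(i), i,j = 1..k.
Equivalently, Durbin-Levinson gives phi_{kk} iteratively:
  phi_{11} = rho(1)
  phi_{kk} = [rho(k) - sum_{j=1..k-1} phi_{k-1,j} rho(k-j)]
            / [1 - sum_{j=1..k-1} phi_{k-1,j} rho(j)],
  phi_{k,j} = phi_{k-1,j} - phi_{kk} phi_{k-1,k-j},  j = 1..k-1.
Step k = 1:
  phi_11 = rho(1) = 0.1888.
Step k = 2:
  phi_22 = [rho(2) - phi_11 rho(1)] / [1 - phi_11 rho(1)] = [-0.2152 - (0.1888)(0.1888)] / [1 - (0.1888)(0.1888)]
         = -0.25084544 / 0.96435456 = -0.260117.
  Update: phi_21 = phi_11 - phi_22 phi_11 = 0.1888 - (-0.260117)(0.1888) = 0.23791.
Step k = 3:
  phi_33 = [rho(3) - phi_21 rho(2) - phi_22 rho(1)] / [1 - phi_21 rho(1) - phi_22 rho(2)]
    numerator   = 0.111 - (0.23791)(-0.2152) - (-0.260117)(0.1888) = 0.21130844
    denominator = 1 - (0.23791)(0.1888) - (-0.260117)(-0.2152) = 0.89910529
  phi_33 = 0.21130844 / 0.89910529 = 0.235.
Therefore phi_{33} = 0.2350.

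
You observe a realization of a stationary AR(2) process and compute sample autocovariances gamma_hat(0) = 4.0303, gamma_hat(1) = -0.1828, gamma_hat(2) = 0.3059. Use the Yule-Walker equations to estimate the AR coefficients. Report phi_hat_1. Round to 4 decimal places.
\hat\phi_{1} = -0.0420

The Yule-Walker equations for an AR(p) process read, in matrix form,
  Gamma_p phi = r_p,   with   (Gamma_p)_{ij} = gamma(|i - j|),
                       (r_p)_i = gamma(i),   i,j = 1..p.
Substitute the sample gammas (Toeplitz matrix and right-hand side of size 2):
  Gamma_p = [[4.0303, -0.1828], [-0.1828, 4.0303]]
  r_p     = [-0.1828, 0.3059]
Written out:
  4.0303 phi_1 - 0.1828 phi_2 = -0.1828
  -0.1828 phi_1 + 4.0303 phi_2 = 0.3059
Solve by Cramer's rule:
  det = gamma(0)^2 - gamma(1)^2 = (4.0303)^2 - (-0.1828)^2 = 16.24331809 - 0.03341584 = 16.20990225
  phi_hat_1 = [gamma(1) gamma(0) - gamma(1) gamma(2)] / det = [(-0.1828)(4.0303) - (-0.1828)(0.3059)] / 16.20990225 = -0.68082032 / 16.20990225 = -0.042
  phi_hat_2 = [gamma(0) gamma(2) - gamma(1)^2] / det = [(4.0303)(0.3059) - (-0.1828)^2] / 16.20990225 = 1.19945293 / 16.20990225 = 0.074
So phi_hat = [-0.0420, 0.0740].
Therefore phi_hat_1 = -0.0420.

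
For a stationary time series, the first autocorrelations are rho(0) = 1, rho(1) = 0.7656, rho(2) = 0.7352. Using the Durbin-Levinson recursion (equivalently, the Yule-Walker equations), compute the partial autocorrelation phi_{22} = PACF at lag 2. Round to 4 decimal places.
\phi_{22} = 0.3602

The PACF at lag k is phi_{kk}, the last component of the solution
to the Yule-Walker system G_k phi = r_k where
  (G_k)_{ij} = rho(|i - j|), (r_k)_i = rho(i), i,j = 1..k.
Equivalently, Durbin-Levinson gives phi_{kk} iteratively:
  phi_{11} = rho(1)
  phi_{kk} = [rho(k) - sum_{j=1..k-1} phi_{k-1,j} rho(k-j)]
            / [1 - sum_{j=1..k-1} phi_{k-1,j} rho(j)],
  phi_{k,j} = phi_{k-1,j} - phi_{kk} phi_{k-1,k-j},  j = 1..k-1.
Step k = 1:
  phi_11 = rho(1) = 0.7656.
Step k = 2:
  phi_22 = [rho(2) - phi_11 rho(1)] / [1 - phi_11 rho(1)] = [0.7352 - (0.7656)(0.7656)] / [1 - (0.7656)(0.7656)]
         = 0.14905664 / 0.41385664 = 0.3602.
Therefore phi_{22} = 0.3602.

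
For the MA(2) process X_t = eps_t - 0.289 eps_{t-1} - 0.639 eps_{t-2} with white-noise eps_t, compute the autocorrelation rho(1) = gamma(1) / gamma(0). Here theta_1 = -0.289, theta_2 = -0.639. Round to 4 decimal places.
\rho(1) = -0.0699

For an MA(q) process with theta_0 = 1, the autocovariance is
  gamma(k) = sigma^2 * sum_{i=0..q-k} theta_i * theta_{i+k},
and rho(k) = gamma(k) / gamma(0). Sigma^2 cancels.
  numerator   = (1)*(-0.289) + (-0.289)*(-0.639) = -0.104329.
  denominator = (1)^2 + (-0.289)^2 + (-0.639)^2 = 1.491842.
  rho(1) = -0.104329 / 1.491842 = -0.0699.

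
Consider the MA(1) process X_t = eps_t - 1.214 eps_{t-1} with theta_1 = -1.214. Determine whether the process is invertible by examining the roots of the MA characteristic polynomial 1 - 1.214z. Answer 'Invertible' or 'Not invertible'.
\text{Not invertible}

The MA(q) characteristic polynomial is P(z) = 1 - 1.214z.
Invertibility requires all roots to lie outside the unit circle, i.e. |z| > 1 for every root.
This is linear in z: 1 + (-1.214) z = 0  =>  z = -1/(-1.214) = 0.823723,  |z| = 0.823723.
Moduli of all roots: 0.8237.
All moduli strictly greater than 1? No.
Verdict: Not invertible.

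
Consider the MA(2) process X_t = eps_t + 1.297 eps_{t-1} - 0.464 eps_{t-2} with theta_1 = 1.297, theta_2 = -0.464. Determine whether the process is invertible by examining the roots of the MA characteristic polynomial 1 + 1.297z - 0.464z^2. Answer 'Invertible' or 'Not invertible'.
\text{Not invertible}

The MA(q) characteristic polynomial is P(z) = 1 + 1.297z - 0.464z^2.
Invertibility requires all roots to lie outside the unit circle, i.e. |z| > 1 for every root.
Set 1 + (1.297) z + (-0.464) z^2 = 0, i.e. a z^2 + b z + c = 0 with a = -0.464, b = 1.297, c = 1.
Discriminant D = b^2 - 4ac = (1.297)^2 - 4*(-0.464)*1 = 1.682209 - (-1.856) = 3.538209.
D >= 0, so the roots are real: z = (-b +/- sqrt(D)) / (2a) = (-1.297 +/- 1.881013) / (-0.928).
  z_1 = (-1.297 + 1.881013) / (-0.928) = -0.6293,   |z_1| = 0.6293.
  z_2 = (-1.297 - 1.881013) / (-0.928) = 3.4246,   |z_2| = 3.4246.
Moduli of all roots: 0.6293, 3.4246.
All moduli strictly greater than 1? No.
Verdict: Not invertible.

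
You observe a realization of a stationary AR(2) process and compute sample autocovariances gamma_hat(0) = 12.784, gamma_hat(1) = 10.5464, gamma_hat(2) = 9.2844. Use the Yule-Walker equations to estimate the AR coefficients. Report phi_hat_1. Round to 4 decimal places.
\hat\phi_{1} = 0.7070

The Yule-Walker equations for an AR(p) process read, in matrix form,
  Gamma_p phi = r_p,   with   (Gamma_p)_{ij} = gamma(|i - j|),
                       (r_p)_i = gamma(i),   i,j = 1..p.
Substitute the sample gammas (Toeplitz matrix and right-hand side of size 2):
  Gamma_p = [[12.784, 10.5464], [10.5464, 12.784]]
  r_p     = [10.5464, 9.2844]
Written out:
  12.784 phi_1 + 10.5464 phi_2 = 10.5464
  10.5464 phi_1 + 12.784 phi_2 = 9.2844
Solve by Cramer's rule:
  det = gamma(0)^2 - gamma(1)^2 = (12.784)^2 - (10.5464)^2 = 163.430656 - 111.22655296 = 52.20410304
  phi_hat_1 = [gamma(1) gamma(0) - gamma(1) gamma(2)] / det = [(10.5464)(12.784) - (10.5464)(9.2844)] / 52.20410304 = 36.90818144 / 52.20410304 = 0.707
  phi_hat_2 = [gamma(0) gamma(2) - gamma(1)^2] / det = [(12.784)(9.2844) - (10.5464)^2] / 52.20410304 = 7.46521664 / 52.20410304 = 0.143
So phi_hat = [0.7070, 0.1430].
Therefore phi_hat_1 = 0.7070.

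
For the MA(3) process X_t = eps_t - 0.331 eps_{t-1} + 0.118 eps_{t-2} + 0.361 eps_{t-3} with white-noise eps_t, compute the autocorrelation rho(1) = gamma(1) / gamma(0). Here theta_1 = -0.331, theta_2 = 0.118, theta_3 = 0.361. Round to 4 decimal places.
\rho(1) = -0.2612

For an MA(q) process with theta_0 = 1, the autocovariance is
  gamma(k) = sigma^2 * sum_{i=0..q-k} theta_i * theta_{i+k},
and rho(k) = gamma(k) / gamma(0). Sigma^2 cancels.
  numerator   = (1)*(-0.331) + (-0.331)*(0.118) + (0.118)*(0.361) = -0.32746.
  denominator = (1)^2 + (-0.331)^2 + (0.118)^2 + (0.361)^2 = 1.253806.
  rho(1) = -0.32746 / 1.253806 = -0.2612.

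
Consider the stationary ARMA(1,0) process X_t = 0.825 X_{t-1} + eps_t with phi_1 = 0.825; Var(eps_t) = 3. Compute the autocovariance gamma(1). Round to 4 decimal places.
\gamma(1) = 7.7495

Multiply the model equation by X_{t-k} and take expectations. With theta_0 = psi_0 = 1 and psi_j the MA(infinity) weights, this gives
  gamma(k) - sum_i phi_i gamma(k-i) = c_k,
  c_k = sigma^2 * sum_{j=k..q} theta_j psi_{j-k}   (c_k = 0 for k > q),
using gamma(-m) = gamma(m).
Pure AR (q = 0): c_0 = sigma^2 = 3, c_k = 0 for k >= 1.
Equations for k = 0 and k = 1 (AR order 1):
  gamma(0) = phi_1 gamma(1) + c_0
  gamma(1) = phi_1 gamma(0) + c_1
Substituting the second into the first: gamma(0) (1 - phi_1^2) = c_0 + phi_1 c_1, so
  gamma(0) = c_0 / (1 - phi_1^2) = 3 / (1 - (0.825)^2) = 3 / 0.319375 = 9.393346.
  gamma(1) = phi_1 gamma(0) = (0.825)(9.393346) = 7.749511.
Therefore gamma(1) = 7.7495 (to 4 decimal places).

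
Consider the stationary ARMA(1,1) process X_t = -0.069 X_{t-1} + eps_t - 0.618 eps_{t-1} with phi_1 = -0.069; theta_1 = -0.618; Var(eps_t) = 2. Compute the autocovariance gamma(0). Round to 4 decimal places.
\gamma(0) = 2.9485

Multiply the model equation by X_{t-k} and take expectations. With theta_0 = psi_0 = 1 and psi_j the MA(infinity) weights, this gives
  gamma(k) - sum_i phi_i gamma(k-i) = c_k,
  c_k = sigma^2 * sum_{j=k..q} theta_j psi_{j-k}   (c_k = 0 for k > q),
using gamma(-m) = gamma(m).
psi-weights needed (psi_j = theta_j + sum_i phi_i psi_{j-i}):
  psi_1 = theta_1 + phi_1 = -0.618 + (-0.069) = -0.687
Right-hand sides:
  c_0 = sigma^2 (1 + theta_1 psi_1) = 2 * (1 + (-0.618)(-0.687)) = 2 * 1.424566 = 2.849132
  c_1 = sigma^2 theta_1 = 2 * (-0.618) = -1.236
  c_2 = 0
Equations for k = 0 and k = 1 (AR order 1):
  gamma(0) = phi_1 gamma(1) + c_0
  gamma(1) = phi_1 gamma(0) + c_1
Substituting the second into the first: gamma(0) (1 - phi_1^2) = c_0 + phi_1 c_1, so
  gamma(0) = (c_0 + phi_1 c_1) / (1 - phi_1^2) = (2.849132 + (-0.069)(-1.236)) / (1 - (-0.069)^2) = 2.934416 / 0.995239 = 2.948454.
Therefore gamma(0) = 2.9485 (to 4 decimal places).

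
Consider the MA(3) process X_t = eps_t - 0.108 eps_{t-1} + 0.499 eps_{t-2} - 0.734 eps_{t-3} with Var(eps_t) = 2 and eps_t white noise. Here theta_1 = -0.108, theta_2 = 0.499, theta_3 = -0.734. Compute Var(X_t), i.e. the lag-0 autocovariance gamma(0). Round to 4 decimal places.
\gamma(0) = 3.5988

For an MA(q) process X_t = eps_t + sum_i theta_i eps_{t-i} with
Var(eps_t) = sigma^2, the variance is
  gamma(0) = sigma^2 * (1 + sum_i theta_i^2).
  sum_i theta_i^2 = (-0.108)^2 + (0.499)^2 + (-0.734)^2 = 0.011664 + 0.249001 + 0.538756 = 0.799421.
  gamma(0) = 2 * (1 + 0.799421) = 2 * 1.799421 = 3.598842, which rounds to 3.5988.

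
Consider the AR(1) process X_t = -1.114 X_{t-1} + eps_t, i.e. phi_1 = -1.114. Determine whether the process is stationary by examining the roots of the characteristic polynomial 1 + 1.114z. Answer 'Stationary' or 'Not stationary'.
\text{Not stationary}

The AR(p) characteristic polynomial is P(z) = 1 + 1.114z.
Stationarity requires all roots to lie outside the unit circle, i.e. |z| > 1 for every root.
This is linear in z: 1 + (1.114) z = 0  =>  z = -1/(1.114) = -0.897666,  |z| = 0.897666.
Moduli of all roots: 0.8977.
All moduli strictly greater than 1? No.
Verdict: Not stationary.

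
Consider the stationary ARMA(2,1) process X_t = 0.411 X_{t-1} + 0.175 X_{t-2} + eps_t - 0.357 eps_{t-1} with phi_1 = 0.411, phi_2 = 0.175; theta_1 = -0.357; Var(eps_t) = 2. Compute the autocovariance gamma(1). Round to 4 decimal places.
\gamma(1) = 0.1896

Multiply the model equation by X_{t-k} and take expectations. With theta_0 = psi_0 = 1 and psi_j the MA(infinity) weights, this gives
  gamma(k) - sum_i phi_i gamma(k-i) = c_k,
  c_k = sigma^2 * sum_{j=k..q} theta_j psi_{j-k}   (c_k = 0 for k > q),
using gamma(-m) = gamma(m).
psi-weights needed (psi_j = theta_j + sum_i phi_i psi_{j-i}):
  psi_1 = theta_1 + phi_1 = -0.357 + (0.411) = 0.054
Right-hand sides:
  c_0 = sigma^2 (1 + theta_1 psi_1) = 2 * (1 + (-0.357)(0.054)) = 2 * 0.980722 = 1.961444
  c_1 = sigma^2 theta_1 = 2 * (-0.357) = -0.714
  c_2 = 0
Equations for k = 0, 1, 2 (AR order 2, c_2 = 0):
  (E0) gamma(0) = phi_1 gamma(1) + phi_2 gamma(2) + c_0
  (E1) gamma(1) = phi_1 gamma(0) + phi_2 gamma(1) + c_1
  (E2) gamma(2) = phi_1 gamma(1) + phi_2 gamma(0)
From (E1): gamma(1) = A gamma(0) + B with
  A = phi_1 / (1 - phi_2) = 0.411 / 0.825 = 0.498182,   B = c_1 / (1 - phi_2) = -0.714 / 0.825 = -0.865455.
Insert (E2) into (E0): gamma(0) (1 - phi_2^2) = phi_1 (1 + phi_2) gamma(1) + c_0.
  phi_1 (1 + phi_2) = (0.411)(1.175) = 0.482925,   1 - phi_2^2 = 0.969375.
Replace gamma(1) by A gamma(0) + B and collect gamma(0):
  gamma(0) [0.969375 - (0.482925)(0.498182)] = (0.482925)(-0.865455) + 1.961444
  gamma(0) * 0.728791 = 1.543494
  gamma(0) = 1.543494 / 0.728791 = 2.117885.
  gamma(1) = A gamma(0) + B = (0.498182)(2.117885) + (-0.865455) = 0.189637.
Therefore gamma(1) = 0.1896 (to 4 decimal places).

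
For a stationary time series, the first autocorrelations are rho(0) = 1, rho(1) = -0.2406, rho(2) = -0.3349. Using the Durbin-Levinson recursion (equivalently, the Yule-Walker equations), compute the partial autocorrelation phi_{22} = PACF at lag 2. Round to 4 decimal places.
\phi_{22} = -0.4169

The PACF at lag k is phi_{kk}, the last component of the solution
to the Yule-Walker system G_k phi = r_k where
  (G_k)_{ij} = rho(|i - j|), (r_k)_i = rho(i), i,j = 1..k.
Equivalently, Durbin-Levinson gives phi_{kk} iteratively:
  phi_{11} = rho(1)
  phi_{kk} = [rho(k) - sum_{j=1..k-1} phi_{k-1,j} rho(k-j)]
            / [1 - sum_{j=1..k-1} phi_{k-1,j} rho(j)],
  phi_{k,j} = phi_{k-1,j} - phi_{kk} phi_{k-1,k-j},  j = 1..k-1.
Step k = 1:
  phi_11 = rho(1) = -0.2406.
Step k = 2:
  phi_22 = [rho(2) - phi_11 rho(1)] / [1 - phi_11 rho(1)] = [-0.3349 - (-0.2406)(-0.2406)] / [1 - (-0.2406)(-0.2406)]
         = -0.39278836 / 0.94211164 = -0.4169.
Therefore phi_{22} = -0.4169.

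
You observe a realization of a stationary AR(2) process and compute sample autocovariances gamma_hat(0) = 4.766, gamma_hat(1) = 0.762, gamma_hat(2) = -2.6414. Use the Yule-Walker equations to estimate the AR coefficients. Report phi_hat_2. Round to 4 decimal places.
\hat\phi_{2} = -0.5950

The Yule-Walker equations for an AR(p) process read, in matrix form,
  Gamma_p phi = r_p,   with   (Gamma_p)_{ij} = gamma(|i - j|),
                       (r_p)_i = gamma(i),   i,j = 1..p.
Substitute the sample gammas (Toeplitz matrix and right-hand side of size 2):
  Gamma_p = [[4.766, 0.762], [0.762, 4.766]]
  r_p     = [0.762, -2.6414]
Written out:
  4.766 phi_1 + 0.762 phi_2 = 0.762
  0.762 phi_1 + 4.766 phi_2 = -2.6414
Solve by Cramer's rule:
  det = gamma(0)^2 - gamma(1)^2 = (4.766)^2 - (0.762)^2 = 22.714756 - 0.580644 = 22.134112
  phi_hat_1 = [gamma(1) gamma(0) - gamma(1) gamma(2)] / det = [(0.762)(4.766) - (0.762)(-2.6414)] / 22.134112 = 5.6444388 / 22.134112 = 0.255
  phi_hat_2 = [gamma(0) gamma(2) - gamma(1)^2] / det = [(4.766)(-2.6414) - (0.762)^2] / 22.134112 = -13.1695564 / 22.134112 = -0.595
So phi_hat = [0.2550, -0.5950].
Therefore phi_hat_2 = -0.5950.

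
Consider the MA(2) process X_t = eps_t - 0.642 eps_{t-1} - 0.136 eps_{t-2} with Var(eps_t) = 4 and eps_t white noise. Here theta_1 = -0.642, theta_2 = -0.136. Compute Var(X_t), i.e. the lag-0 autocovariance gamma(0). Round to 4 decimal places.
\gamma(0) = 5.7226

For an MA(q) process X_t = eps_t + sum_i theta_i eps_{t-i} with
Var(eps_t) = sigma^2, the variance is
  gamma(0) = sigma^2 * (1 + sum_i theta_i^2).
  sum_i theta_i^2 = (-0.642)^2 + (-0.136)^2 = 0.412164 + 0.018496 = 0.43066.
  gamma(0) = 4 * (1 + 0.43066) = 4 * 1.43066 = 5.72264, which rounds to 5.7226.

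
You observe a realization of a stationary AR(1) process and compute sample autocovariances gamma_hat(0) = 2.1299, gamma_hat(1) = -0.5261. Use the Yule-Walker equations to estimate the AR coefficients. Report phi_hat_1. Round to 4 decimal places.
\hat\phi_{1} = -0.2470

The Yule-Walker equations for an AR(p) process read, in matrix form,
  Gamma_p phi = r_p,   with   (Gamma_p)_{ij} = gamma(|i - j|),
                       (r_p)_i = gamma(i),   i,j = 1..p.
Substitute the sample gammas (Toeplitz matrix and right-hand side of size 1):
  Gamma_p = [[2.1299]]
  r_p     = [-0.5261]
With p = 1 this is the single equation gamma(0) phi_1 = gamma(1):
  phi_hat_1 = gamma(1) / gamma(0) = -0.5261 / 2.1299 = -0.2470.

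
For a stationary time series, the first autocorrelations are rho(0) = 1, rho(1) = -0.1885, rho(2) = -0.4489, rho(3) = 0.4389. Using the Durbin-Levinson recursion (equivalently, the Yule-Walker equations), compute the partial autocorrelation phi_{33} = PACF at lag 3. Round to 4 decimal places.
\phi_{33} = 0.3010

The PACF at lag k is phi_{kk}, the last component of the solution
to the Yule-Walker system G_k phi = r_k where
  (G_k)_{ij} = rho(|i - j|), (r_k)_i = rho(i), i,j = 1..k.
Equivalently, Durbin-Levinson gives phi_{kk} iteratively:
  phi_{11} = rho(1)
  phi_{kk} = [rho(k) - sum_{j=1..k-1} phi_{k-1,j} rho(k-j)]
            / [1 - sum_{j=1..k-1} phi_{k-1,j} rho(j)],
  phi_{k,j} = phi_{k-1,j} - phi_{kk} phi_{k-1,k-j},  j = 1..k-1.
Step k = 1:
  phi_11 = rho(1) = -0.1885.
Step k = 2:
  phi_22 = [rho(2) - phi_11 rho(1)] / [1 - phi_11 rho(1)] = [-0.4489 - (-0.1885)(-0.1885)] / [1 - (-0.1885)(-0.1885)]
         = -0.48443225 / 0.96446775 = -0.502279.
  Update: phi_21 = phi_11 - phi_22 phi_11 = -0.1885 - (-0.502279)(-0.1885) = -0.28318.
Step k = 3:
  phi_33 = [rho(3) - phi_21 rho(2) - phi_22 rho(1)] / [1 - phi_21 rho(1) - phi_22 rho(2)]
    numerator   = 0.4389 - (-0.28318)(-0.4489) - (-0.502279)(-0.1885) = 0.21710099
    denominator = 1 - (-0.28318)(-0.1885) - (-0.502279)(-0.4489) = 0.72114743
  phi_33 = 0.21710099 / 0.72114743 = 0.301.
Therefore phi_{33} = 0.3010.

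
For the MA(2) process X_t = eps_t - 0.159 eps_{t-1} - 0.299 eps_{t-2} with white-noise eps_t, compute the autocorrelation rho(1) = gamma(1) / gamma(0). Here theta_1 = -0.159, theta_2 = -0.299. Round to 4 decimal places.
\rho(1) = -0.1000

For an MA(q) process with theta_0 = 1, the autocovariance is
  gamma(k) = sigma^2 * sum_{i=0..q-k} theta_i * theta_{i+k},
and rho(k) = gamma(k) / gamma(0). Sigma^2 cancels.
  numerator   = (1)*(-0.159) + (-0.159)*(-0.299) = -0.111459.
  denominator = (1)^2 + (-0.159)^2 + (-0.299)^2 = 1.114682.
  rho(1) = -0.111459 / 1.114682 = -0.1000.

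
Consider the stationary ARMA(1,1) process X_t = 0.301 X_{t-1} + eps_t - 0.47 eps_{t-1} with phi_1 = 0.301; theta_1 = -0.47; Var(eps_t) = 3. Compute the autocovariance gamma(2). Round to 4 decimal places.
\gamma(2) = -0.1441

Multiply the model equation by X_{t-k} and take expectations. With theta_0 = psi_0 = 1 and psi_j the MA(infinity) weights, this gives
  gamma(k) - sum_i phi_i gamma(k-i) = c_k,
  c_k = sigma^2 * sum_{j=k..q} theta_j psi_{j-k}   (c_k = 0 for k > q),
using gamma(-m) = gamma(m).
psi-weights needed (psi_j = theta_j + sum_i phi_i psi_{j-i}):
  psi_1 = theta_1 + phi_1 = -0.47 + (0.301) = -0.169
Right-hand sides:
  c_0 = sigma^2 (1 + theta_1 psi_1) = 3 * (1 + (-0.47)(-0.169)) = 3 * 1.07943 = 3.23829
  c_1 = sigma^2 theta_1 = 3 * (-0.47) = -1.41
  c_2 = 0
Equations for k = 0 and k = 1 (AR order 1):
  gamma(0) = phi_1 gamma(1) + c_0
  gamma(1) = phi_1 gamma(0) + c_1
Substituting the second into the first: gamma(0) (1 - phi_1^2) = c_0 + phi_1 c_1, so
  gamma(0) = (c_0 + phi_1 c_1) / (1 - phi_1^2) = (3.23829 + (0.301)(-1.41)) / (1 - (0.301)^2) = 2.81388 / 0.909399 = 3.094219.
  gamma(1) = phi_1 gamma(0) + c_1 = (0.301)(3.094219) + (-1.41) = -0.47864.
For k = 2 (> q): gamma(2) = phi_1 gamma(1) = (0.301)(-0.47864) = -0.144071.
Therefore gamma(2) = -0.1441 (to 4 decimal places).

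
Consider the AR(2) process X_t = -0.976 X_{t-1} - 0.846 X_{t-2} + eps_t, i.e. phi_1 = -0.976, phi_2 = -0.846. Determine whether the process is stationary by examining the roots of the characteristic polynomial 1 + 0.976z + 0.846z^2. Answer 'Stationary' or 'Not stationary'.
\text{Stationary}

The AR(p) characteristic polynomial is P(z) = 1 + 0.976z + 0.846z^2.
Stationarity requires all roots to lie outside the unit circle, i.e. |z| > 1 for every root.
Set 1 + (0.976) z + (0.846) z^2 = 0, i.e. a z^2 + b z + c = 0 with a = 0.846, b = 0.976, c = 1.
Discriminant D = b^2 - 4ac = (0.976)^2 - 4*(0.846)*1 = 0.952576 - (3.384) = -2.431424.
D < 0, so the roots are the complex-conjugate pair z = (-b +/- i sqrt(-D)) / (2a) = -0.5768 +/- 0.9216i.
For a conjugate pair |z|^2 = z * conj(z) = (product of roots) = c/a = 1/(0.846) = 1.182033, so |z| = sqrt(1.182033) = 1.0872 for both roots.
Moduli of all roots: 1.0872, 1.0872.
All moduli strictly greater than 1? Yes.
Verdict: Stationary.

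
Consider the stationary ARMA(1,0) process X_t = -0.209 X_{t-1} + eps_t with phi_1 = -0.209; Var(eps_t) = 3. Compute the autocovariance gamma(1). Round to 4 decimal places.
\gamma(1) = -0.6556

Multiply the model equation by X_{t-k} and take expectations. With theta_0 = psi_0 = 1 and psi_j the MA(infinity) weights, this gives
  gamma(k) - sum_i phi_i gamma(k-i) = c_k,
  c_k = sigma^2 * sum_{j=k..q} theta_j psi_{j-k}   (c_k = 0 for k > q),
using gamma(-m) = gamma(m).
Pure AR (q = 0): c_0 = sigma^2 = 3, c_k = 0 for k >= 1.
Equations for k = 0 and k = 1 (AR order 1):
  gamma(0) = phi_1 gamma(1) + c_0
  gamma(1) = phi_1 gamma(0) + c_1
Substituting the second into the first: gamma(0) (1 - phi_1^2) = c_0 + phi_1 c_1, so
  gamma(0) = c_0 / (1 - phi_1^2) = 3 / (1 - (-0.209)^2) = 3 / 0.956319 = 3.137029.
  gamma(1) = phi_1 gamma(0) = (-0.209)(3.137029) = -0.655639.
Therefore gamma(1) = -0.6556 (to 4 decimal places).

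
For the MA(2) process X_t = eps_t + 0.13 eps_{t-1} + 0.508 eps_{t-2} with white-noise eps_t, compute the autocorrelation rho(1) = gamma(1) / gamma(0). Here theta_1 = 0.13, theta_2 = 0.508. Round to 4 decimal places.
\rho(1) = 0.1538

For an MA(q) process with theta_0 = 1, the autocovariance is
  gamma(k) = sigma^2 * sum_{i=0..q-k} theta_i * theta_{i+k},
and rho(k) = gamma(k) / gamma(0). Sigma^2 cancels.
  numerator   = (1)*(0.13) + (0.13)*(0.508) = 0.19604.
  denominator = (1)^2 + (0.13)^2 + (0.508)^2 = 1.274964.
  rho(1) = 0.19604 / 1.274964 = 0.1538.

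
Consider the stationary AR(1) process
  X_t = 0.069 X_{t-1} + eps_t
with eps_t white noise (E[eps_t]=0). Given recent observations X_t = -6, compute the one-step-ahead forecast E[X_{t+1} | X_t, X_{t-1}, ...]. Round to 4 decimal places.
E[X_{t+1} \mid \mathcal F_t] = -0.4140

For an AR(p) model X_t = c + sum_i phi_i X_{t-i} + eps_t, the
one-step-ahead conditional mean is
  E[X_{t+1} | X_t, ...] = c + sum_i phi_i X_{t+1-i}.
Substitute known values:
  E[X_{t+1} | ...] = (0.069) * (-6)
                   = -0.4140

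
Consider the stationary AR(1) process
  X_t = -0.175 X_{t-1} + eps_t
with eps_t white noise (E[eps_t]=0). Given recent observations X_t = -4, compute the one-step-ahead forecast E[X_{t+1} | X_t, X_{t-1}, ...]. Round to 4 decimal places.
E[X_{t+1} \mid \mathcal F_t] = 0.7000

For an AR(p) model X_t = c + sum_i phi_i X_{t-i} + eps_t, the
one-step-ahead conditional mean is
  E[X_{t+1} | X_t, ...] = c + sum_i phi_i X_{t+1-i}.
Substitute known values:
  E[X_{t+1} | ...] = (-0.175) * (-4)
                   = 0.7000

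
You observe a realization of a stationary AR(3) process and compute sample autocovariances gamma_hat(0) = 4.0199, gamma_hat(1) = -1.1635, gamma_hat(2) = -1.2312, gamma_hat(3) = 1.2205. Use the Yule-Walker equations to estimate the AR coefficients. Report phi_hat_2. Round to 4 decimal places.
\hat\phi_{2} = -0.3960

The Yule-Walker equations for an AR(p) process read, in matrix form,
  Gamma_p phi = r_p,   with   (Gamma_p)_{ij} = gamma(|i - j|),
                       (r_p)_i = gamma(i),   i,j = 1..p.
Substitute the sample gammas (Toeplitz matrix and right-hand side of size 3):
  Gamma_p = [[4.0199, -1.1635, -1.2312], [-1.1635, 4.0199, -1.1635], [-1.2312, -1.1635, 4.0199]]
  r_p     = [-1.1635, -1.2312, 1.2205]
Written out (R1..R3):
  (R1) 4.0199 phi_1 - 1.1635 phi_2 - 1.2312 phi_3 = -1.1635
  (R2) -1.1635 phi_1 + 4.0199 phi_2 - 1.1635 phi_3 = -1.2312
  (R3) -1.2312 phi_1 - 1.1635 phi_2 + 4.0199 phi_3 = 1.2205
Gaussian elimination:
  R2 <- R2 - (-1.1635/4.0199) R1 = R2 - (-0.289435) R1:  3.683142 phi_2 - 1.519852 phi_3 = -1.567958
  R3 <- R3 - (-1.2312/4.0199) R1 = R3 - (-0.306276) R1:  -1.519852 phi_2 + 3.642813 phi_3 = 0.864148
  R3 <- R3 - (-1.519852/3.683142) R2 = R3 - (-0.412651) R2:  3.015644 phi_3 = 0.217128
Back-substitution:
  phi_hat_3 = 0.217128 / 3.015644 = 0.072001
  phi_hat_2 = (-1.567958 - (-1.519852)(0.072001)) / 3.683142 = -0.396001
  phi_hat_1 = (-1.1635 - (-1.1635)(-0.396001) - (-1.2312)(0.072001)) / 4.0199 = -0.382
So phi_hat = [-0.3820, -0.3960, 0.0720].
Therefore phi_hat_2 = -0.3960.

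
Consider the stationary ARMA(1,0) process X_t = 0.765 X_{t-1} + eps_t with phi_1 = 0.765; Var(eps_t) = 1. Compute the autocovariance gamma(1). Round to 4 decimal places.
\gamma(1) = 1.8444

Multiply the model equation by X_{t-k} and take expectations. With theta_0 = psi_0 = 1 and psi_j the MA(infinity) weights, this gives
  gamma(k) - sum_i phi_i gamma(k-i) = c_k,
  c_k = sigma^2 * sum_{j=k..q} theta_j psi_{j-k}   (c_k = 0 for k > q),
using gamma(-m) = gamma(m).
Pure AR (q = 0): c_0 = sigma^2 = 1, c_k = 0 for k >= 1.
Equations for k = 0 and k = 1 (AR order 1):
  gamma(0) = phi_1 gamma(1) + c_0
  gamma(1) = phi_1 gamma(0) + c_1
Substituting the second into the first: gamma(0) (1 - phi_1^2) = c_0 + phi_1 c_1, so
  gamma(0) = c_0 / (1 - phi_1^2) = 1 / (1 - (0.765)^2) = 1 / 0.414775 = 2.410946.
  gamma(1) = phi_1 gamma(0) = (0.765)(2.410946) = 1.844373.
Therefore gamma(1) = 1.8444 (to 4 decimal places).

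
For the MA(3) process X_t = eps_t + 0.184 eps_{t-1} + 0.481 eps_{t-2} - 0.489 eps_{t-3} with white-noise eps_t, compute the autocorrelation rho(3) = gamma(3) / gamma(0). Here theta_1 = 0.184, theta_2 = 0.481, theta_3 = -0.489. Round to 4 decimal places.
\rho(3) = -0.3251

For an MA(q) process with theta_0 = 1, the autocovariance is
  gamma(k) = sigma^2 * sum_{i=0..q-k} theta_i * theta_{i+k},
and rho(k) = gamma(k) / gamma(0). Sigma^2 cancels.
  numerator   = (1)*(-0.489) = -0.489.
  denominator = (1)^2 + (0.184)^2 + (0.481)^2 + (-0.489)^2 = 1.504338.
  rho(3) = -0.489 / 1.504338 = -0.3251.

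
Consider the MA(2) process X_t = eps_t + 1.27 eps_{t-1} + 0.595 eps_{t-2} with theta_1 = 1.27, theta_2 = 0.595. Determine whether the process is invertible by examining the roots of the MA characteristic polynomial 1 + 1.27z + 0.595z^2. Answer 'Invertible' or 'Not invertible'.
\text{Invertible}

The MA(q) characteristic polynomial is P(z) = 1 + 1.27z + 0.595z^2.
Invertibility requires all roots to lie outside the unit circle, i.e. |z| > 1 for every root.
Set 1 + (1.27) z + (0.595) z^2 = 0, i.e. a z^2 + b z + c = 0 with a = 0.595, b = 1.27, c = 1.
Discriminant D = b^2 - 4ac = (1.27)^2 - 4*(0.595)*1 = 1.6129 - (2.38) = -0.7671.
D < 0, so the roots are the complex-conjugate pair z = (-b +/- i sqrt(-D)) / (2a) = -1.0672 +/- 0.736i.
For a conjugate pair |z|^2 = z * conj(z) = (product of roots) = c/a = 1/(0.595) = 1.680672, so |z| = sqrt(1.680672) = 1.2964 for both roots.
Moduli of all roots: 1.2964, 1.2964.
All moduli strictly greater than 1? Yes.
Verdict: Invertible.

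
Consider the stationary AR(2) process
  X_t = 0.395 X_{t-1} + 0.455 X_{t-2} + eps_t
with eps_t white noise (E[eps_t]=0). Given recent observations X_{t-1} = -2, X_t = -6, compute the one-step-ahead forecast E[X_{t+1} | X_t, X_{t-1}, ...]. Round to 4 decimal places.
E[X_{t+1} \mid \mathcal F_t] = -3.2800

For an AR(p) model X_t = c + sum_i phi_i X_{t-i} + eps_t, the
one-step-ahead conditional mean is
  E[X_{t+1} | X_t, ...] = c + sum_i phi_i X_{t+1-i}.
Substitute known values:
  E[X_{t+1} | ...] = (0.395) * (-6) + (0.455) * (-2)
                   = -3.2800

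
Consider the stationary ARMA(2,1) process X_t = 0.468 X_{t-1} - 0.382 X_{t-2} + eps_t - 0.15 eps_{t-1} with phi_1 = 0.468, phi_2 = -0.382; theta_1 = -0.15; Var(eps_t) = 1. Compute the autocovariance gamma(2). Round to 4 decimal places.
\gamma(2) = -0.3230

Multiply the model equation by X_{t-k} and take expectations. With theta_0 = psi_0 = 1 and psi_j the MA(infinity) weights, this gives
  gamma(k) - sum_i phi_i gamma(k-i) = c_k,
  c_k = sigma^2 * sum_{j=k..q} theta_j psi_{j-k}   (c_k = 0 for k > q),
using gamma(-m) = gamma(m).
psi-weights needed (psi_j = theta_j + sum_i phi_i psi_{j-i}):
  psi_1 = theta_1 + phi_1 = -0.15 + (0.468) = 0.318
Right-hand sides:
  c_0 = sigma^2 (1 + theta_1 psi_1) = 1 * (1 + (-0.15)(0.318)) = 1 * 0.9523 = 0.9523
  c_1 = sigma^2 theta_1 = 1 * (-0.15) = -0.15
  c_2 = 0
Equations for k = 0, 1, 2 (AR order 2, c_2 = 0):
  (E0) gamma(0) = phi_1 gamma(1) + phi_2 gamma(2) + c_0
  (E1) gamma(1) = phi_1 gamma(0) + phi_2 gamma(1) + c_1
  (E2) gamma(2) = phi_1 gamma(1) + phi_2 gamma(0)
From (E1): gamma(1) = A gamma(0) + B with
  A = phi_1 / (1 - phi_2) = 0.468 / 1.382 = 0.33864,   B = c_1 / (1 - phi_2) = -0.15 / 1.382 = -0.108538.
Insert (E2) into (E0): gamma(0) (1 - phi_2^2) = phi_1 (1 + phi_2) gamma(1) + c_0.
  phi_1 (1 + phi_2) = (0.468)(0.618) = 0.289224,   1 - phi_2^2 = 0.854076.
Replace gamma(1) by A gamma(0) + B and collect gamma(0):
  gamma(0) [0.854076 - (0.289224)(0.33864)] = (0.289224)(-0.108538) + 0.9523
  gamma(0) * 0.756133 = 0.920908
  gamma(0) = 0.920908 / 0.756133 = 1.217918.
  gamma(1) = A gamma(0) + B = (0.33864)(1.217918) + (-0.108538) = 0.303897.
  gamma(2) = phi_1 gamma(1) + phi_2 gamma(0) = (0.468)(0.303897) + (-0.382)(1.217918) = -0.323021.
Therefore gamma(2) = -0.3230 (to 4 decimal places).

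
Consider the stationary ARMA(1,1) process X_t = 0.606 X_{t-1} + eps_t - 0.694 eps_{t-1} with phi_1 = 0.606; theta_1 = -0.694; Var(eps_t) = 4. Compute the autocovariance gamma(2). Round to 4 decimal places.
\gamma(2) = -0.1953

Multiply the model equation by X_{t-k} and take expectations. With theta_0 = psi_0 = 1 and psi_j the MA(infinity) weights, this gives
  gamma(k) - sum_i phi_i gamma(k-i) = c_k,
  c_k = sigma^2 * sum_{j=k..q} theta_j psi_{j-k}   (c_k = 0 for k > q),
using gamma(-m) = gamma(m).
psi-weights needed (psi_j = theta_j + sum_i phi_i psi_{j-i}):
  psi_1 = theta_1 + phi_1 = -0.694 + (0.606) = -0.088
Right-hand sides:
  c_0 = sigma^2 (1 + theta_1 psi_1) = 4 * (1 + (-0.694)(-0.088)) = 4 * 1.061072 = 4.244288
  c_1 = sigma^2 theta_1 = 4 * (-0.694) = -2.776
  c_2 = 0
Equations for k = 0 and k = 1 (AR order 1):
  gamma(0) = phi_1 gamma(1) + c_0
  gamma(1) = phi_1 gamma(0) + c_1
Substituting the second into the first: gamma(0) (1 - phi_1^2) = c_0 + phi_1 c_1, so
  gamma(0) = (c_0 + phi_1 c_1) / (1 - phi_1^2) = (4.244288 + (0.606)(-2.776)) / (1 - (0.606)^2) = 2.562032 / 0.632764 = 4.048953.
  gamma(1) = phi_1 gamma(0) + c_1 = (0.606)(4.048953) + (-2.776) = -0.322334.
For k = 2 (> q): gamma(2) = phi_1 gamma(1) = (0.606)(-0.322334) = -0.195335.
Therefore gamma(2) = -0.1953 (to 4 decimal places).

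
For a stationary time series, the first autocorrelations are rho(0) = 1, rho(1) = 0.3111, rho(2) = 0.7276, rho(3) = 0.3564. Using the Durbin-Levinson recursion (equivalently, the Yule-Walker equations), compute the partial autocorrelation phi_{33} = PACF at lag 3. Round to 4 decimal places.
\phi_{33} = 0.1532

The PACF at lag k is phi_{kk}, the last component of the solution
to the Yule-Walker system G_k phi = r_k where
  (G_k)_{ij} = rho(|i - j|), (r_k)_i = rho(i), i,j = 1..k.
Equivalently, Durbin-Levinson gives phi_{kk} iteratively:
  phi_{11} = rho(1)
  phi_{kk} = [rho(k) - sum_{j=1..k-1} phi_{k-1,j} rho(k-j)]
            / [1 - sum_{j=1..k-1} phi_{k-1,j} rho(j)],
  phi_{k,j} = phi_{k-1,j} - phi_{kk} phi_{k-1,k-j},  j = 1..k-1.
Step k = 1:
  phi_11 = rho(1) = 0.3111.
Step k = 2:
  phi_22 = [rho(2) - phi_11 rho(1)] / [1 - phi_11 rho(1)] = [0.7276 - (0.3111)(0.3111)] / [1 - (0.3111)(0.3111)]
         = 0.63081679 / 0.90321679 = 0.698411.
  Update: phi_21 = phi_11 - phi_22 phi_11 = 0.3111 - (0.698411)(0.3111) = 0.093824.
Step k = 3:
  phi_33 = [rho(3) - phi_21 rho(2) - phi_22 rho(1)] / [1 - phi_21 rho(1) - phi_22 rho(2)]
    numerator   = 0.3564 - (0.093824)(0.7276) - (0.698411)(0.3111) = 0.07085773
    denominator = 1 - (0.093824)(0.3111) - (0.698411)(0.7276) = 0.46264723
  phi_33 = 0.07085773 / 0.46264723 = 0.1532.
Therefore phi_{33} = 0.1532.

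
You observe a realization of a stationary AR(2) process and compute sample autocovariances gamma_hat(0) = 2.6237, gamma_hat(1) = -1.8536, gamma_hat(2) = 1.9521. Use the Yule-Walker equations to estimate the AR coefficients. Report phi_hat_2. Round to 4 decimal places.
\hat\phi_{2} = 0.4890

The Yule-Walker equations for an AR(p) process read, in matrix form,
  Gamma_p phi = r_p,   with   (Gamma_p)_{ij} = gamma(|i - j|),
                       (r_p)_i = gamma(i),   i,j = 1..p.
Substitute the sample gammas (Toeplitz matrix and right-hand side of size 2):
  Gamma_p = [[2.6237, -1.8536], [-1.8536, 2.6237]]
  r_p     = [-1.8536, 1.9521]
Written out:
  2.6237 phi_1 - 1.8536 phi_2 = -1.8536
  -1.8536 phi_1 + 2.6237 phi_2 = 1.9521
Solve by Cramer's rule:
  det = gamma(0)^2 - gamma(1)^2 = (2.6237)^2 - (-1.8536)^2 = 6.88380169 - 3.43583296 = 3.44796873
  phi_hat_1 = [gamma(1) gamma(0) - gamma(1) gamma(2)] / det = [(-1.8536)(2.6237) - (-1.8536)(1.9521)] / 3.44796873 = -1.24487776 / 3.44796873 = -0.361
  phi_hat_2 = [gamma(0) gamma(2) - gamma(1)^2] / det = [(2.6237)(1.9521) - (-1.8536)^2] / 3.44796873 = 1.68589181 / 3.44796873 = 0.489
So phi_hat = [-0.3610, 0.4890].
Therefore phi_hat_2 = 0.4890.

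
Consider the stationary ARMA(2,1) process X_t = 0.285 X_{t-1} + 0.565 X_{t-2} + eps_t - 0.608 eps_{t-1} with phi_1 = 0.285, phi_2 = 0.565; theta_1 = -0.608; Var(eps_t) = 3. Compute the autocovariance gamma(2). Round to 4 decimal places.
\gamma(2) = 2.1305

Multiply the model equation by X_{t-k} and take expectations. With theta_0 = psi_0 = 1 and psi_j the MA(infinity) weights, this gives
  gamma(k) - sum_i phi_i gamma(k-i) = c_k,
  c_k = sigma^2 * sum_{j=k..q} theta_j psi_{j-k}   (c_k = 0 for k > q),
using gamma(-m) = gamma(m).
psi-weights needed (psi_j = theta_j + sum_i phi_i psi_{j-i}):
  psi_1 = theta_1 + phi_1 = -0.608 + (0.285) = -0.323
Right-hand sides:
  c_0 = sigma^2 (1 + theta_1 psi_1) = 3 * (1 + (-0.608)(-0.323)) = 3 * 1.196384 = 3.589152
  c_1 = sigma^2 theta_1 = 3 * (-0.608) = -1.824
  c_2 = 0
Equations for k = 0, 1, 2 (AR order 2, c_2 = 0):
  (E0) gamma(0) = phi_1 gamma(1) + phi_2 gamma(2) + c_0
  (E1) gamma(1) = phi_1 gamma(0) + phi_2 gamma(1) + c_1
  (E2) gamma(2) = phi_1 gamma(1) + phi_2 gamma(0)
From (E1): gamma(1) = A gamma(0) + B with
  A = phi_1 / (1 - phi_2) = 0.285 / 0.435 = 0.655172,   B = c_1 / (1 - phi_2) = -1.824 / 0.435 = -4.193103.
Insert (E2) into (E0): gamma(0) (1 - phi_2^2) = phi_1 (1 + phi_2) gamma(1) + c_0.
  phi_1 (1 + phi_2) = (0.285)(1.565) = 0.446025,   1 - phi_2^2 = 0.680775.
Replace gamma(1) by A gamma(0) + B and collect gamma(0):
  gamma(0) [0.680775 - (0.446025)(0.655172)] = (0.446025)(-4.193103) + 3.589152
  gamma(0) * 0.388552 = 1.718923
  gamma(0) = 1.718923 / 0.388552 = 4.423923.
  gamma(1) = A gamma(0) + B = (0.655172)(4.423923) + (-4.193103) = -1.294671.
  gamma(2) = phi_1 gamma(1) + phi_2 gamma(0) = (0.285)(-1.294671) + (0.565)(4.423923) = 2.130535.
Therefore gamma(2) = 2.1305 (to 4 decimal places).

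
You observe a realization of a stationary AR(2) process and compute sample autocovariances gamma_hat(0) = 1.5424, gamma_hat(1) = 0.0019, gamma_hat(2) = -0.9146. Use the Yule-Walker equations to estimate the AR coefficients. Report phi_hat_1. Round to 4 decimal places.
\hat\phi_{1} = 0.0020

The Yule-Walker equations for an AR(p) process read, in matrix form,
  Gamma_p phi = r_p,   with   (Gamma_p)_{ij} = gamma(|i - j|),
                       (r_p)_i = gamma(i),   i,j = 1..p.
Substitute the sample gammas (Toeplitz matrix and right-hand side of size 2):
  Gamma_p = [[1.5424, 0.0019], [0.0019, 1.5424]]
  r_p     = [0.0019, -0.9146]
Written out:
  1.5424 phi_1 + 0.0019 phi_2 = 0.0019
  0.0019 phi_1 + 1.5424 phi_2 = -0.9146
Solve by Cramer's rule:
  det = gamma(0)^2 - gamma(1)^2 = (1.5424)^2 - (0.0019)^2 = 2.37899776 - 0.00000361 = 2.37899415
  phi_hat_1 = [gamma(1) gamma(0) - gamma(1) gamma(2)] / det = [(0.0019)(1.5424) - (0.0019)(-0.9146)] / 2.37899415 = 0.0046683 / 2.37899415 = 0.002
  phi_hat_2 = [gamma(0) gamma(2) - gamma(1)^2] / det = [(1.5424)(-0.9146) - (0.0019)^2] / 2.37899415 = -1.41068265 / 2.37899415 = -0.593
So phi_hat = [0.0020, -0.5930].
Therefore phi_hat_1 = 0.0020.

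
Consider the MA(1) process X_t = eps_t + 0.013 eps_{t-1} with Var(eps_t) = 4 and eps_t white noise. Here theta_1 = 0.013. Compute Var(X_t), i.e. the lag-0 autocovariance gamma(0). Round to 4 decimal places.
\gamma(0) = 4.0007

For an MA(q) process X_t = eps_t + sum_i theta_i eps_{t-i} with
Var(eps_t) = sigma^2, the variance is
  gamma(0) = sigma^2 * (1 + sum_i theta_i^2).
  sum_i theta_i^2 = (0.013)^2 = 0.000169.
  gamma(0) = 4 * (1 + 0.000169) = 4 * 1.000169 = 4.000676, which rounds to 4.0007.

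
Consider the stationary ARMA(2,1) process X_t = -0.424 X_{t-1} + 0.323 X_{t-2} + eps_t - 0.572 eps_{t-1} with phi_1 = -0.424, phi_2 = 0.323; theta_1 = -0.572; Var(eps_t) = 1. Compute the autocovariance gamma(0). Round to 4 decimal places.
\gamma(0) = 3.7543

Multiply the model equation by X_{t-k} and take expectations. With theta_0 = psi_0 = 1 and psi_j the MA(infinity) weights, this gives
  gamma(k) - sum_i phi_i gamma(k-i) = c_k,
  c_k = sigma^2 * sum_{j=k..q} theta_j psi_{j-k}   (c_k = 0 for k > q),
using gamma(-m) = gamma(m).
psi-weights needed (psi_j = theta_j + sum_i phi_i psi_{j-i}):
  psi_1 = theta_1 + phi_1 = -0.572 + (-0.424) = -0.996
Right-hand sides:
  c_0 = sigma^2 (1 + theta_1 psi_1) = 1 * (1 + (-0.572)(-0.996)) = 1 * 1.569712 = 1.569712
  c_1 = sigma^2 theta_1 = 1 * (-0.572) = -0.572
  c_2 = 0
Equations for k = 0, 1, 2 (AR order 2, c_2 = 0):
  (E0) gamma(0) = phi_1 gamma(1) + phi_2 gamma(2) + c_0
  (E1) gamma(1) = phi_1 gamma(0) + phi_2 gamma(1) + c_1
  (E2) gamma(2) = phi_1 gamma(1) + phi_2 gamma(0)
From (E1): gamma(1) = A gamma(0) + B with
  A = phi_1 / (1 - phi_2) = -0.424 / 0.677 = -0.626292,   B = c_1 / (1 - phi_2) = -0.572 / 0.677 = -0.844904.
Insert (E2) into (E0): gamma(0) (1 - phi_2^2) = phi_1 (1 + phi_2) gamma(1) + c_0.
  phi_1 (1 + phi_2) = (-0.424)(1.323) = -0.560952,   1 - phi_2^2 = 0.895671.
Replace gamma(1) by A gamma(0) + B and collect gamma(0):
  gamma(0) [0.895671 - (-0.560952)(-0.626292)] = (-0.560952)(-0.844904) + 1.569712
  gamma(0) * 0.544351 = 2.043663
  gamma(0) = 2.043663 / 0.544351 = 3.75431.
Therefore gamma(0) = 3.7543 (to 4 decimal places).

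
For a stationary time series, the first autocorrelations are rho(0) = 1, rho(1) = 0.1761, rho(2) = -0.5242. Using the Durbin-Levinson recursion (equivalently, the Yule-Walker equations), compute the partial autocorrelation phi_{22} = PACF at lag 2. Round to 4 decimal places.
\phi_{22} = -0.5730

The PACF at lag k is phi_{kk}, the last component of the solution
to the Yule-Walker system G_k phi = r_k where
  (G_k)_{ij} = rho(|i - j|), (r_k)_i = rho(i), i,j = 1..k.
Equivalently, Durbin-Levinson gives phi_{kk} iteratively:
  phi_{11} = rho(1)
  phi_{kk} = [rho(k) - sum_{j=1..k-1} phi_{k-1,j} rho(k-j)]
            / [1 - sum_{j=1..k-1} phi_{k-1,j} rho(j)],
  phi_{k,j} = phi_{k-1,j} - phi_{kk} phi_{k-1,k-j},  j = 1..k-1.
Step k = 1:
  phi_11 = rho(1) = 0.1761.
Step k = 2:
  phi_22 = [rho(2) - phi_11 rho(1)] / [1 - phi_11 rho(1)] = [-0.5242 - (0.1761)(0.1761)] / [1 - (0.1761)(0.1761)]
         = -0.55521121 / 0.96898879 = -0.573.
Therefore phi_{22} = -0.5730.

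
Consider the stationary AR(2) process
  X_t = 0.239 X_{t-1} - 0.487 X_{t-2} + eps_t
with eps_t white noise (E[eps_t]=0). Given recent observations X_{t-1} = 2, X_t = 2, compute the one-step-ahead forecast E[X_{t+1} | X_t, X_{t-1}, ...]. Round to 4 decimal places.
E[X_{t+1} \mid \mathcal F_t] = -0.4960

For an AR(p) model X_t = c + sum_i phi_i X_{t-i} + eps_t, the
one-step-ahead conditional mean is
  E[X_{t+1} | X_t, ...] = c + sum_i phi_i X_{t+1-i}.
Substitute known values:
  E[X_{t+1} | ...] = (0.239) * (2) + (-0.487) * (2)
                   = -0.4960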